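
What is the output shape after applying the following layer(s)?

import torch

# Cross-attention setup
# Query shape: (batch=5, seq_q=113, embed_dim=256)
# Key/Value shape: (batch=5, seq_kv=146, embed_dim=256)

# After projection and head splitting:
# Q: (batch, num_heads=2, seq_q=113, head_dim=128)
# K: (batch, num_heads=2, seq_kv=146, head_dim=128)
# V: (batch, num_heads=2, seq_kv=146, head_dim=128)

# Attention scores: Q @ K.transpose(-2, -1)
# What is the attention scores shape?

Input shape: (5, 113, 256)
Output shape: (5, 2, 113, 146)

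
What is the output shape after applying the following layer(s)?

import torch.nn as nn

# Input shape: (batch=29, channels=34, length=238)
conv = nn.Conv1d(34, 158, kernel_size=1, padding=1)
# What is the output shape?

Input shape: (29, 34, 238)
Output shape: (29, 158, 240)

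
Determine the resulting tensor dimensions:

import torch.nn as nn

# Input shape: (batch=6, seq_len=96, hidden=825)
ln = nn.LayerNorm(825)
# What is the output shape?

Input shape: (6, 96, 825)
Output shape: (6, 96, 825)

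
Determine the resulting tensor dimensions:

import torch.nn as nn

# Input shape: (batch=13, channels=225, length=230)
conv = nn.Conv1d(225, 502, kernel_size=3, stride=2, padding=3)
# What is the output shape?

Input shape: (13, 225, 230)
Output shape: (13, 502, 117)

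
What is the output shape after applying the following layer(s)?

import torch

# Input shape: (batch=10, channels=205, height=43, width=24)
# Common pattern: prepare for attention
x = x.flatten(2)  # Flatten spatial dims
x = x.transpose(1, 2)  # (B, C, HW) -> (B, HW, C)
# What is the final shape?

Input shape: (10, 205, 43, 24)
  -> after flatten(2): (10, 205, 1032)
Output shape: (10, 1032, 205)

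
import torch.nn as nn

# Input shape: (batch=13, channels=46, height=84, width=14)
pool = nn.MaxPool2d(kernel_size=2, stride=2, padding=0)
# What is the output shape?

Input shape: (13, 46, 84, 14)
Output shape: (13, 46, 42, 7)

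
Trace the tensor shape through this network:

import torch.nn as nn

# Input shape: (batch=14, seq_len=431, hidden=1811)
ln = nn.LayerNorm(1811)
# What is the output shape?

Input shape: (14, 431, 1811)
Output shape: (14, 431, 1811)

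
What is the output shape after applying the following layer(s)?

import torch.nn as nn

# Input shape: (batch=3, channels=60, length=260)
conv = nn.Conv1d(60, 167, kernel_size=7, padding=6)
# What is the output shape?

Input shape: (3, 60, 260)
Output shape: (3, 167, 266)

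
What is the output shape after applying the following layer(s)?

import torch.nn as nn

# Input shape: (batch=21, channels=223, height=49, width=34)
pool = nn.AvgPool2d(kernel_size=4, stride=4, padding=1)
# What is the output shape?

Input shape: (21, 223, 49, 34)
Output shape: (21, 223, 12, 9)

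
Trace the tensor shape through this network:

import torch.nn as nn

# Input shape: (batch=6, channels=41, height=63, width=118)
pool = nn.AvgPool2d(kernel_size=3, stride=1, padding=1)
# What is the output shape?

Input shape: (6, 41, 63, 118)
Output shape: (6, 41, 63, 118)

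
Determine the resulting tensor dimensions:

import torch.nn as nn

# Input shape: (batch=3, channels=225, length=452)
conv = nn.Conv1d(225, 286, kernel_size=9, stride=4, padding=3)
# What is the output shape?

Input shape: (3, 225, 452)
Output shape: (3, 286, 113)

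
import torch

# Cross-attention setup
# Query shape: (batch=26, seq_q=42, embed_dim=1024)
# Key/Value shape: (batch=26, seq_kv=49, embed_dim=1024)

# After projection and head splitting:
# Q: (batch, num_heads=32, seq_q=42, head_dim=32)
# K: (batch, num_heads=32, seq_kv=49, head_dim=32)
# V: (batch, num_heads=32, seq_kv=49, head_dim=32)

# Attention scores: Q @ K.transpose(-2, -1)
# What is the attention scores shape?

Input shape: (26, 42, 1024)
Output shape: (26, 32, 42, 49)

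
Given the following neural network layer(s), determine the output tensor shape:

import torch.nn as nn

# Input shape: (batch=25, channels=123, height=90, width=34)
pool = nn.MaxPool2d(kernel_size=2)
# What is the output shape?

Input shape: (25, 123, 90, 34)
Output shape: (25, 123, 45, 17)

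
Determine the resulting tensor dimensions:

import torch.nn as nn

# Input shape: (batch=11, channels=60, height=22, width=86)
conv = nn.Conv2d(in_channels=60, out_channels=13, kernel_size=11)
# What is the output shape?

Input shape: (11, 60, 22, 86)
Output shape: (11, 13, 12, 76)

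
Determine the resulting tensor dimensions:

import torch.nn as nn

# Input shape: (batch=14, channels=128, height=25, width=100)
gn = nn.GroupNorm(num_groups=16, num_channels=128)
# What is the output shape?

Input shape: (14, 128, 25, 100)
Output shape: (14, 128, 25, 100)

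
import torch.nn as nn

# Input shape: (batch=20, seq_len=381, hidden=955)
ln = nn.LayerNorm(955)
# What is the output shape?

Input shape: (20, 381, 955)
Output shape: (20, 381, 955)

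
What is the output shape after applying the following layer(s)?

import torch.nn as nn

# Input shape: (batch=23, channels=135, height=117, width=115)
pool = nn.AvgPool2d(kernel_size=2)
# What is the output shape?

Input shape: (23, 135, 117, 115)
Output shape: (23, 135, 58, 57)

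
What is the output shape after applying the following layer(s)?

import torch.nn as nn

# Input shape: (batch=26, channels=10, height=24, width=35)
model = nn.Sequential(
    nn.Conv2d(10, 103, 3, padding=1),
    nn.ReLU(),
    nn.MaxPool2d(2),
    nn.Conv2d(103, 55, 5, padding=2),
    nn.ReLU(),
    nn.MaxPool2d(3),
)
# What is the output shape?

Input shape: (26, 10, 24, 35)
  -> after first Conv2d: (26, 103, 24, 35)
  -> after first MaxPool2d: (26, 103, 12, 17)
  -> after second Conv2d: (26, 55, 12, 17)
Output shape: (26, 55, 4, 5)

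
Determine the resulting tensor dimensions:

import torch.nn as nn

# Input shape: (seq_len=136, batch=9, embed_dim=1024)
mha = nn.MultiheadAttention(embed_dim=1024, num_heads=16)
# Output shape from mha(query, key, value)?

Input shape: (136, 9, 1024)
Output shape: (136, 9, 1024)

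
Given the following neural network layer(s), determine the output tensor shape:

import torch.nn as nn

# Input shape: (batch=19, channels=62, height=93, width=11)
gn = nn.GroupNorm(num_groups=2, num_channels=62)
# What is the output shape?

Input shape: (19, 62, 93, 11)
Output shape: (19, 62, 93, 11)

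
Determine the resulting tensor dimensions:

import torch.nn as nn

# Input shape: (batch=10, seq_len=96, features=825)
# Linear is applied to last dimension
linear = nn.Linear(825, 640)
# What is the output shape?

Input shape: (10, 96, 825)
Output shape: (10, 96, 640)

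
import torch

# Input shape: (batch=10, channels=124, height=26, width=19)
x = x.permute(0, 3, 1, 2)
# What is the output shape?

Input shape: (10, 124, 26, 19)
Output shape: (10, 19, 124, 26)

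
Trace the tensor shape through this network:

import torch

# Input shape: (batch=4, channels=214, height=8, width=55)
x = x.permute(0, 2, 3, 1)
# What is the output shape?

Input shape: (4, 214, 8, 55)
Output shape: (4, 8, 55, 214)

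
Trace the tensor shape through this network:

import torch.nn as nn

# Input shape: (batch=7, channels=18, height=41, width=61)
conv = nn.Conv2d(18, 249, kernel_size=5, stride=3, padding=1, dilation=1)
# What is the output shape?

Input shape: (7, 18, 41, 61)
Output shape: (7, 249, 13, 20)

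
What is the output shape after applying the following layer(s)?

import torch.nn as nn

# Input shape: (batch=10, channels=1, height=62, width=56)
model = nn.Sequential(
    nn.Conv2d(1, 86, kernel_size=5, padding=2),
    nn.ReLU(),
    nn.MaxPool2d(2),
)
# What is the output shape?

Input shape: (10, 1, 62, 56)
  -> after Conv2d: (10, 86, 62, 56)
  -> after ReLU: (10, 86, 62, 56)
Output shape: (10, 86, 31, 28)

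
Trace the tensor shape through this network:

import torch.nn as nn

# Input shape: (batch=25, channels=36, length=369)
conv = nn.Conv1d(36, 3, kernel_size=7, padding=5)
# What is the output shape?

Input shape: (25, 36, 369)
Output shape: (25, 3, 373)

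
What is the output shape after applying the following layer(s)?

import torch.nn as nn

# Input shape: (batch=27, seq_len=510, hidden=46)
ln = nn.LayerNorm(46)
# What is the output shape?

Input shape: (27, 510, 46)
Output shape: (27, 510, 46)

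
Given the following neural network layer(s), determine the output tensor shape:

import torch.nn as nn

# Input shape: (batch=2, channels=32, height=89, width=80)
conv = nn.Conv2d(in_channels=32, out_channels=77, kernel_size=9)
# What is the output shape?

Input shape: (2, 32, 89, 80)
Output shape: (2, 77, 81, 72)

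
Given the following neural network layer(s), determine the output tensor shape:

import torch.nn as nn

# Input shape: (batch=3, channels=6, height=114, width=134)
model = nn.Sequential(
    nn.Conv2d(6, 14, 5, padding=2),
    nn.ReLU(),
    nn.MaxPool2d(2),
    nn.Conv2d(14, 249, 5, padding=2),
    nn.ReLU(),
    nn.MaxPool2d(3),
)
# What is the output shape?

Input shape: (3, 6, 114, 134)
  -> after first Conv2d: (3, 14, 114, 134)
  -> after first MaxPool2d: (3, 14, 57, 67)
  -> after second Conv2d: (3, 249, 57, 67)
Output shape: (3, 249, 19, 22)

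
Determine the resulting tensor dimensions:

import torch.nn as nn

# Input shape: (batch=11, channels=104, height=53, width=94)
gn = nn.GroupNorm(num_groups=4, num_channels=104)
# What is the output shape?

Input shape: (11, 104, 53, 94)
Output shape: (11, 104, 53, 94)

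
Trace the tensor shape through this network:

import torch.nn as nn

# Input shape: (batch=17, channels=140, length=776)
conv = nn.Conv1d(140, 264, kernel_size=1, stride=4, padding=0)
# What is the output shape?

Input shape: (17, 140, 776)
Output shape: (17, 264, 194)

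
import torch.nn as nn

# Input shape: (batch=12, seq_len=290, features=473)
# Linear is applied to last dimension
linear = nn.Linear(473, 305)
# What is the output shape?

Input shape: (12, 290, 473)
Output shape: (12, 290, 305)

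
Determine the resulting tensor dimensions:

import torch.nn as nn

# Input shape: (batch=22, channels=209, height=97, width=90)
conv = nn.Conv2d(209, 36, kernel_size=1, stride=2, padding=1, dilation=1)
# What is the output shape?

Input shape: (22, 209, 97, 90)
Output shape: (22, 36, 50, 46)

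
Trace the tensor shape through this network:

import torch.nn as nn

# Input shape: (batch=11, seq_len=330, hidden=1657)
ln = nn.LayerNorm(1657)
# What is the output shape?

Input shape: (11, 330, 1657)
Output shape: (11, 330, 1657)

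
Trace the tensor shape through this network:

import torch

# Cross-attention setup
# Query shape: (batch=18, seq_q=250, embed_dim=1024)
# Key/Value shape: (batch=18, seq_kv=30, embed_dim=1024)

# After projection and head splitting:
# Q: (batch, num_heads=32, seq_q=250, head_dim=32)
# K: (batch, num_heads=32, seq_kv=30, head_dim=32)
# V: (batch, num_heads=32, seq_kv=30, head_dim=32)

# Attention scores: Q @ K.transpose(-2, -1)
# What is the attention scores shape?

Input shape: (18, 250, 1024)
Output shape: (18, 32, 250, 30)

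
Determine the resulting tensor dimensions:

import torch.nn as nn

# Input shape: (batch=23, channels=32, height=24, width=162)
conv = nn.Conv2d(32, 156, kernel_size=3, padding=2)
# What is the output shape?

Input shape: (23, 32, 24, 162)
Output shape: (23, 156, 26, 164)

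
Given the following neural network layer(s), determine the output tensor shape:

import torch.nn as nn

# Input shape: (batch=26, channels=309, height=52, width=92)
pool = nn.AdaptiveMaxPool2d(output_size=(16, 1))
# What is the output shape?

Input shape: (26, 309, 52, 92)
Output shape: (26, 309, 16, 1)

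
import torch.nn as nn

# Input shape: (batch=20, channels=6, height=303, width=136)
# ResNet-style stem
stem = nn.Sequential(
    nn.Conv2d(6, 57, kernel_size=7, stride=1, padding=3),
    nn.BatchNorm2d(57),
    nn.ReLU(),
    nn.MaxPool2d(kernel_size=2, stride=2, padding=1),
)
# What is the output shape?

Input shape: (20, 6, 303, 136)
  -> after Conv2d 7x7 stride=1: (20, 57, 303, 136)
Output shape: (20, 57, 152, 69)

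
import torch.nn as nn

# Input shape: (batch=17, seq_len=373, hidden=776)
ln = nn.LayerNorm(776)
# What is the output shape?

Input shape: (17, 373, 776)
Output shape: (17, 373, 776)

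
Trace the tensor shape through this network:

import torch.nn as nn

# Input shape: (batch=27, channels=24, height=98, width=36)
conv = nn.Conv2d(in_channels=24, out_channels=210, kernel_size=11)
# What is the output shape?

Input shape: (27, 24, 98, 36)
Output shape: (27, 210, 88, 26)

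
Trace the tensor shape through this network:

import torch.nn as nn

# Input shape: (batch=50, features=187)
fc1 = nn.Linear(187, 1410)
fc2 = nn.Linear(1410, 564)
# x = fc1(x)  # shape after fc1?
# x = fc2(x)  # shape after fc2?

Input shape: (50, 187)
  -> after fc1: (50, 1410)
Output shape: (50, 564)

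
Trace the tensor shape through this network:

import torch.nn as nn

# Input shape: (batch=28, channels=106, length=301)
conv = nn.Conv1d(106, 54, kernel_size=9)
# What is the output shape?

Input shape: (28, 106, 301)
Output shape: (28, 54, 293)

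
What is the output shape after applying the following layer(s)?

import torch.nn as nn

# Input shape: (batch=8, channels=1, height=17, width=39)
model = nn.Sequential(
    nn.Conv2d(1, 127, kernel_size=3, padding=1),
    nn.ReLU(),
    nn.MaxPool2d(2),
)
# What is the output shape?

Input shape: (8, 1, 17, 39)
  -> after Conv2d: (8, 127, 17, 39)
  -> after ReLU: (8, 127, 17, 39)
Output shape: (8, 127, 8, 19)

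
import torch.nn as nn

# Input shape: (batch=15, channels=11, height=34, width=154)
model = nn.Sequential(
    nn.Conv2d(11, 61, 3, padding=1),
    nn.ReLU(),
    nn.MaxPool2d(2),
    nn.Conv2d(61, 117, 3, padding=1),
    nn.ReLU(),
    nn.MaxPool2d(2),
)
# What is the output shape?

Input shape: (15, 11, 34, 154)
  -> after first Conv2d: (15, 61, 34, 154)
  -> after first MaxPool2d: (15, 61, 17, 77)
  -> after second Conv2d: (15, 117, 17, 77)
Output shape: (15, 117, 8, 38)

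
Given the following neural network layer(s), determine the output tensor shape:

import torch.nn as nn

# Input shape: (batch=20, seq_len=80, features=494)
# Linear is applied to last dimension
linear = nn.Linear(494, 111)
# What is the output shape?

Input shape: (20, 80, 494)
Output shape: (20, 80, 111)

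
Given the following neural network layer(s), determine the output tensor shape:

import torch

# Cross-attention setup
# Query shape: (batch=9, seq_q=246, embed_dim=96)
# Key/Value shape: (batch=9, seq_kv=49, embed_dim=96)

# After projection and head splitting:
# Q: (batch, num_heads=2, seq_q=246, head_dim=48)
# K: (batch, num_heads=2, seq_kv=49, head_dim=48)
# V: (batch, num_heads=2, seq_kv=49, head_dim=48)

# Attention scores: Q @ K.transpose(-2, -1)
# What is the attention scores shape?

Input shape: (9, 246, 96)
Output shape: (9, 2, 246, 49)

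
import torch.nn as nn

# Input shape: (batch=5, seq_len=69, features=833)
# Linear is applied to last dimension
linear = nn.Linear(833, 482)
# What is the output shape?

Input shape: (5, 69, 833)
Output shape: (5, 69, 482)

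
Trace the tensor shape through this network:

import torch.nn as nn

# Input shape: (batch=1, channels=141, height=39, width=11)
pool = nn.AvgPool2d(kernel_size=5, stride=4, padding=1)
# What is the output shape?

Input shape: (1, 141, 39, 11)
Output shape: (1, 141, 10, 3)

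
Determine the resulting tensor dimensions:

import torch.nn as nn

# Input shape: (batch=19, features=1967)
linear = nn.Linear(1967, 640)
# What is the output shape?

Input shape: (19, 1967)
Output shape: (19, 640)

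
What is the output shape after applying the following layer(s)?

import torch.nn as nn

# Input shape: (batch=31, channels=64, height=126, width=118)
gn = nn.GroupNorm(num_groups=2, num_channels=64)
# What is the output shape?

Input shape: (31, 64, 126, 118)
Output shape: (31, 64, 126, 118)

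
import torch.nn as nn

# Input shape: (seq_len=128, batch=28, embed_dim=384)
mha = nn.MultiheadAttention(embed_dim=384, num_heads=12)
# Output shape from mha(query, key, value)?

Input shape: (128, 28, 384)
Output shape: (128, 28, 384)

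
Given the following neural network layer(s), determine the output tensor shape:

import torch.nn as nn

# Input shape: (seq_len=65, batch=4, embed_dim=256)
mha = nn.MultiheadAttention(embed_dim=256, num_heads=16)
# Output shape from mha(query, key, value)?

Input shape: (65, 4, 256)
Output shape: (65, 4, 256)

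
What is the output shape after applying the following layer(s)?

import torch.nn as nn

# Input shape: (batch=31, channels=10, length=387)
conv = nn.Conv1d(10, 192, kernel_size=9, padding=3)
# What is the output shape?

Input shape: (31, 10, 387)
Output shape: (31, 192, 385)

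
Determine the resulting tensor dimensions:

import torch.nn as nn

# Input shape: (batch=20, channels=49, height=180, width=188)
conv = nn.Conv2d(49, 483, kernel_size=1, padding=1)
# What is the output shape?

Input shape: (20, 49, 180, 188)
Output shape: (20, 483, 182, 190)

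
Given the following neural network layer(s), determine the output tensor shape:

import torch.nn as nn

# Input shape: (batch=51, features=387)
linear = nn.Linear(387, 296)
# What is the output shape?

Input shape: (51, 387)
Output shape: (51, 296)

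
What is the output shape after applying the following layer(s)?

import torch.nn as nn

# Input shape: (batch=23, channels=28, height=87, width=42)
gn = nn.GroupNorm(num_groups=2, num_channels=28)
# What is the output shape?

Input shape: (23, 28, 87, 42)
Output shape: (23, 28, 87, 42)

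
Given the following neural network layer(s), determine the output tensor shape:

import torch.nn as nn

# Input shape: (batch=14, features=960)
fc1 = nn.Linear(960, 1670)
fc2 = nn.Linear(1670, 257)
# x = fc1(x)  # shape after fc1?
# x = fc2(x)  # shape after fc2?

Input shape: (14, 960)
  -> after fc1: (14, 1670)
Output shape: (14, 257)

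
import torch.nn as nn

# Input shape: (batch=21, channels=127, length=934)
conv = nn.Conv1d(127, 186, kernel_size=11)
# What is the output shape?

Input shape: (21, 127, 934)
Output shape: (21, 186, 924)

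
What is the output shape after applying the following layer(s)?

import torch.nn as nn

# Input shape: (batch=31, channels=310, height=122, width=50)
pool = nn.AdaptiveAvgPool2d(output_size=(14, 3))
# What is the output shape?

Input shape: (31, 310, 122, 50)
Output shape: (31, 310, 14, 3)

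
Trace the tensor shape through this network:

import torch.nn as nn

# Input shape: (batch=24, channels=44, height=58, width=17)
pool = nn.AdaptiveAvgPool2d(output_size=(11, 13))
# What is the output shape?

Input shape: (24, 44, 58, 17)
Output shape: (24, 44, 11, 13)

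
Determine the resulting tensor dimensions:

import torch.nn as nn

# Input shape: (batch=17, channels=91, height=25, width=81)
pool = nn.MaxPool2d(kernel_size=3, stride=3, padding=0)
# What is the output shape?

Input shape: (17, 91, 25, 81)
Output shape: (17, 91, 8, 27)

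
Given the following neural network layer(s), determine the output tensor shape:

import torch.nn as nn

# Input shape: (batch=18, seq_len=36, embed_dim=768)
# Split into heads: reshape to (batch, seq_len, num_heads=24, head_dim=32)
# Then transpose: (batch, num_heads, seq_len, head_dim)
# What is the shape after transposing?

Input shape: (18, 36, 768)
  -> after reshape: (18, 36, 24, 32)
Output shape: (18, 24, 36, 32)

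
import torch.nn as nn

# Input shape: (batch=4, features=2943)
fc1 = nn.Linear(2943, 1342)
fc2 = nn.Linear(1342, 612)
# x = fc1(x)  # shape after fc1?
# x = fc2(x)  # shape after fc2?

Input shape: (4, 2943)
  -> after fc1: (4, 1342)
Output shape: (4, 612)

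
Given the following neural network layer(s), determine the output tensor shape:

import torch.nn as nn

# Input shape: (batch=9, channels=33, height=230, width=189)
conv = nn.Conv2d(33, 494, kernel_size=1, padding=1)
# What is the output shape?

Input shape: (9, 33, 230, 189)
Output shape: (9, 494, 232, 191)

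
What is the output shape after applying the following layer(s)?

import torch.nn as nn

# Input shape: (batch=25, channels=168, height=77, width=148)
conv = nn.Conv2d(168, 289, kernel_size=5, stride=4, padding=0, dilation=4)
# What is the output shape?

Input shape: (25, 168, 77, 148)
Output shape: (25, 289, 16, 33)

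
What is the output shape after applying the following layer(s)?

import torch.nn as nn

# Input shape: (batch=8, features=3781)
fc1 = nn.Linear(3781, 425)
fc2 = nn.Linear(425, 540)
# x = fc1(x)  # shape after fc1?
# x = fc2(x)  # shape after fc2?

Input shape: (8, 3781)
  -> after fc1: (8, 425)
Output shape: (8, 540)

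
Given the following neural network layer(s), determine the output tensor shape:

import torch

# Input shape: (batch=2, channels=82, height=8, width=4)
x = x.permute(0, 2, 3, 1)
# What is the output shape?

Input shape: (2, 82, 8, 4)
Output shape: (2, 8, 4, 82)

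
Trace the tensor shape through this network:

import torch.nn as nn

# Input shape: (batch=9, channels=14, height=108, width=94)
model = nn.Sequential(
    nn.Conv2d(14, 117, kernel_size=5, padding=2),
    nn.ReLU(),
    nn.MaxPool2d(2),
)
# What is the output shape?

Input shape: (9, 14, 108, 94)
  -> after Conv2d: (9, 117, 108, 94)
  -> after ReLU: (9, 117, 108, 94)
Output shape: (9, 117, 54, 47)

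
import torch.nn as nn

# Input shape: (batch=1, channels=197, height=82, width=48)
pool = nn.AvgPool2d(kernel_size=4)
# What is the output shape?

Input shape: (1, 197, 82, 48)
Output shape: (1, 197, 20, 12)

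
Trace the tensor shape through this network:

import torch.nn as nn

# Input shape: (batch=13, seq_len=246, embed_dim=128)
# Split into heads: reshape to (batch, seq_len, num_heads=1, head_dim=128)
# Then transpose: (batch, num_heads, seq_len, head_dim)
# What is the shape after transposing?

Input shape: (13, 246, 128)
  -> after reshape: (13, 246, 1, 128)
Output shape: (13, 1, 246, 128)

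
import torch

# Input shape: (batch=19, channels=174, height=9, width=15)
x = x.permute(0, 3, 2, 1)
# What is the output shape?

Input shape: (19, 174, 9, 15)
Output shape: (19, 15, 9, 174)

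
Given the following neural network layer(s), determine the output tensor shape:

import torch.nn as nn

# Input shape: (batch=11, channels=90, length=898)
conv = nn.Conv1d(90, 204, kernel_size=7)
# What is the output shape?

Input shape: (11, 90, 898)
Output shape: (11, 204, 892)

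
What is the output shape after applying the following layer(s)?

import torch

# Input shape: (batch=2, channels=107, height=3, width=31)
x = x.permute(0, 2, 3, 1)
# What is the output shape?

Input shape: (2, 107, 3, 31)
Output shape: (2, 3, 31, 107)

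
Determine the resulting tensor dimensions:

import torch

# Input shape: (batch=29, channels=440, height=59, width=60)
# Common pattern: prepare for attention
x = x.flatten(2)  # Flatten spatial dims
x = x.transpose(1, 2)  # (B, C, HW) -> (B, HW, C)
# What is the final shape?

Input shape: (29, 440, 59, 60)
  -> after flatten(2): (29, 440, 3540)
Output shape: (29, 3540, 440)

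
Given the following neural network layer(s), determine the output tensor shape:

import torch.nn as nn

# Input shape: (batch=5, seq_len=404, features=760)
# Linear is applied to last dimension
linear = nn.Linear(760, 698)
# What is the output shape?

Input shape: (5, 404, 760)
Output shape: (5, 404, 698)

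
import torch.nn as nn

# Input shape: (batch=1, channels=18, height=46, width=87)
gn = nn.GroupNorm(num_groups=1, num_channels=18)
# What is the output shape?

Input shape: (1, 18, 46, 87)
Output shape: (1, 18, 46, 87)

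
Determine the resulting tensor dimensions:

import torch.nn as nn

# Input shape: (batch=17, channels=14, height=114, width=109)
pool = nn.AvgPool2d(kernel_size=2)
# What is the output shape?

Input shape: (17, 14, 114, 109)
Output shape: (17, 14, 57, 54)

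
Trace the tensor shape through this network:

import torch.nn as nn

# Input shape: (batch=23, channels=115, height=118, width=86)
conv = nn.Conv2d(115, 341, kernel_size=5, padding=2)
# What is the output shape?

Input shape: (23, 115, 118, 86)
Output shape: (23, 341, 118, 86)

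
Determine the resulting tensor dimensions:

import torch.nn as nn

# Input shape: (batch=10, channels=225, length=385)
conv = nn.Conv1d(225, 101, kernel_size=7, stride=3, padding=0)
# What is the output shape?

Input shape: (10, 225, 385)
Output shape: (10, 101, 127)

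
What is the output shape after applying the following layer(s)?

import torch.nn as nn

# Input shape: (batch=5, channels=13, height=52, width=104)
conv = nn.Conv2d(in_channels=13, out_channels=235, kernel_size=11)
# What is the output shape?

Input shape: (5, 13, 52, 104)
Output shape: (5, 235, 42, 94)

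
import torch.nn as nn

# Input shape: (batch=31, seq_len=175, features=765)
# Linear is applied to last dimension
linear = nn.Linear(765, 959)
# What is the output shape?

Input shape: (31, 175, 765)
Output shape: (31, 175, 959)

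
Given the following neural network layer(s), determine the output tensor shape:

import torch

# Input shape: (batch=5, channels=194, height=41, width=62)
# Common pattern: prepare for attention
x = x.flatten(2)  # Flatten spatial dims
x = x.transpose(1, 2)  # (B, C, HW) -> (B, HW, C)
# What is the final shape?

Input shape: (5, 194, 41, 62)
  -> after flatten(2): (5, 194, 2542)
Output shape: (5, 2542, 194)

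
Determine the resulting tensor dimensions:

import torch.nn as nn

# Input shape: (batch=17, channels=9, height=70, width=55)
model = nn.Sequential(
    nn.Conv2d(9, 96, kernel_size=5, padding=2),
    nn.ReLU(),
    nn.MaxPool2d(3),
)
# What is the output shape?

Input shape: (17, 9, 70, 55)
  -> after Conv2d: (17, 96, 70, 55)
  -> after ReLU: (17, 96, 70, 55)
Output shape: (17, 96, 23, 18)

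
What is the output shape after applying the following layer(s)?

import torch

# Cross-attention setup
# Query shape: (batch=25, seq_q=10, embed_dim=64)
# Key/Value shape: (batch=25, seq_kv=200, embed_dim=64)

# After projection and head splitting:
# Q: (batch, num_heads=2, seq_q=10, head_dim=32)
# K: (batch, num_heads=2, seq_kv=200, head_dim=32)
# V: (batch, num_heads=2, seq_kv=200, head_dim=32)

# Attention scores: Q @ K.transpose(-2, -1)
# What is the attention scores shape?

Input shape: (25, 10, 64)
Output shape: (25, 2, 10, 200)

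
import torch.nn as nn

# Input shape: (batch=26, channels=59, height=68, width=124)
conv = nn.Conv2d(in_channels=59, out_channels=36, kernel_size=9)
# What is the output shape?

Input shape: (26, 59, 68, 124)
Output shape: (26, 36, 60, 116)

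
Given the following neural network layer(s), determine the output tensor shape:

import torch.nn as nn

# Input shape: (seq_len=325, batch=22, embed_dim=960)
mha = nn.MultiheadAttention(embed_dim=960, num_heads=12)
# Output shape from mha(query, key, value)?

Input shape: (325, 22, 960)
Output shape: (325, 22, 960)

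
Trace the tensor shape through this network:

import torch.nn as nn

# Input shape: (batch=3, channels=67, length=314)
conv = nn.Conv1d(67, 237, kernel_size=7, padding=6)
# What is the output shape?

Input shape: (3, 67, 314)
Output shape: (3, 237, 320)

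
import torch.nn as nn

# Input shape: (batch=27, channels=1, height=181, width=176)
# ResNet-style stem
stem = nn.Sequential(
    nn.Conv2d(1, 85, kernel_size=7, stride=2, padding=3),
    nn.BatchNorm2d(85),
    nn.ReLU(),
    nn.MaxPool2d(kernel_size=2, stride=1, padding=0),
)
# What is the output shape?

Input shape: (27, 1, 181, 176)
  -> after Conv2d 7x7 stride=2: (27, 85, 91, 88)
Output shape: (27, 85, 90, 87)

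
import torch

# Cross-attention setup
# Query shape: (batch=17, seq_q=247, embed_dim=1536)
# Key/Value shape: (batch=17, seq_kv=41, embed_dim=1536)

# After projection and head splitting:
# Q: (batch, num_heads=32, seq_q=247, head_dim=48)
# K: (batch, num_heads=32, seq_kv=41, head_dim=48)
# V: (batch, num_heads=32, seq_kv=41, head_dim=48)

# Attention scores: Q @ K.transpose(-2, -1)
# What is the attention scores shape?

Input shape: (17, 247, 1536)
Output shape: (17, 32, 247, 41)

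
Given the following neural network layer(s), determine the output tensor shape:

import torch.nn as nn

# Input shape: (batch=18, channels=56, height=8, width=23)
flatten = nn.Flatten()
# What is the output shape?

Input shape: (18, 56, 8, 23)
Output shape: (18, 10304)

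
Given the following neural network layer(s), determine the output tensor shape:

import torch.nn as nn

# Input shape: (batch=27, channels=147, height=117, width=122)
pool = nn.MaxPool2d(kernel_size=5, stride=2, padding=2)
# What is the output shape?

Input shape: (27, 147, 117, 122)
Output shape: (27, 147, 59, 61)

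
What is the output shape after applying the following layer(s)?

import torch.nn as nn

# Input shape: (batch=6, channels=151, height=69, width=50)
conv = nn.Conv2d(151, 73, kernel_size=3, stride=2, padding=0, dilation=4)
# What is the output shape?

Input shape: (6, 151, 69, 50)
Output shape: (6, 73, 31, 21)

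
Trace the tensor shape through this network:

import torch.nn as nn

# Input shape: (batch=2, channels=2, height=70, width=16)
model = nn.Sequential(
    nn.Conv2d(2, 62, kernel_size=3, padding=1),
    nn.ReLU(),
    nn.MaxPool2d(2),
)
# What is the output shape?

Input shape: (2, 2, 70, 16)
  -> after Conv2d: (2, 62, 70, 16)
  -> after ReLU: (2, 62, 70, 16)
Output shape: (2, 62, 35, 8)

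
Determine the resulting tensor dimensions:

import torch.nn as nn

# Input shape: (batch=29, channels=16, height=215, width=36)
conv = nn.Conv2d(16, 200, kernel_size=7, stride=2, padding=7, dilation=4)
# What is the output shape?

Input shape: (29, 16, 215, 36)
Output shape: (29, 200, 103, 13)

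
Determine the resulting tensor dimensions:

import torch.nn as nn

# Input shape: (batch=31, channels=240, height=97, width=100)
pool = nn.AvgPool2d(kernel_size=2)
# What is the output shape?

Input shape: (31, 240, 97, 100)
Output shape: (31, 240, 48, 50)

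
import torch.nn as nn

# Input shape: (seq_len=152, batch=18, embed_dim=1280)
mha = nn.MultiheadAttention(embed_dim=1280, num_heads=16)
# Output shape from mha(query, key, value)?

Input shape: (152, 18, 1280)
Output shape: (152, 18, 1280)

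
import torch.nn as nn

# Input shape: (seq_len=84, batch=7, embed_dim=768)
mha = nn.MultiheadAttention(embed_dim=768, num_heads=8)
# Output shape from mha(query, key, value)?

Input shape: (84, 7, 768)
Output shape: (84, 7, 768)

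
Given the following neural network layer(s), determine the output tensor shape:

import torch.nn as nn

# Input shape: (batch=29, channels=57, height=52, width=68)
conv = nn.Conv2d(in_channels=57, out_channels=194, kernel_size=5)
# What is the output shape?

Input shape: (29, 57, 52, 68)
Output shape: (29, 194, 48, 64)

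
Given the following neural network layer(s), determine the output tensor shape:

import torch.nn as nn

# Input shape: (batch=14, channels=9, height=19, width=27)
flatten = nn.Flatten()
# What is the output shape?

Input shape: (14, 9, 19, 27)
Output shape: (14, 4617)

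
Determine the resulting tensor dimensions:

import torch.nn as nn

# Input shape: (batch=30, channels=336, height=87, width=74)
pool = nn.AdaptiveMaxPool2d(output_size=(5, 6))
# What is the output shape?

Input shape: (30, 336, 87, 74)
Output shape: (30, 336, 5, 6)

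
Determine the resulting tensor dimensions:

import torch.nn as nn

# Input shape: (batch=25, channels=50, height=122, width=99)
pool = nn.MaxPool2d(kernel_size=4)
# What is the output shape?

Input shape: (25, 50, 122, 99)
Output shape: (25, 50, 30, 24)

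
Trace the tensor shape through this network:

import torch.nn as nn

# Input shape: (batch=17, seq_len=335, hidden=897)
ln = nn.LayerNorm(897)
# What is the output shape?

Input shape: (17, 335, 897)
Output shape: (17, 335, 897)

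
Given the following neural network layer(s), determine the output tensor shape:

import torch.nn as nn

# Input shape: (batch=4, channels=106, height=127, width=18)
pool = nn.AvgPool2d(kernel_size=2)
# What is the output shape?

Input shape: (4, 106, 127, 18)
Output shape: (4, 106, 63, 9)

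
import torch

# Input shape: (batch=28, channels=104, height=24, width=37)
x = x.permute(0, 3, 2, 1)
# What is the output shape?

Input shape: (28, 104, 24, 37)
Output shape: (28, 37, 24, 104)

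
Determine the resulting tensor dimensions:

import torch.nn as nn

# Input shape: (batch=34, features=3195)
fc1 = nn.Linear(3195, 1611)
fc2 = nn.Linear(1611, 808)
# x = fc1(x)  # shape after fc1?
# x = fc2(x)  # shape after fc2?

Input shape: (34, 3195)
  -> after fc1: (34, 1611)
Output shape: (34, 808)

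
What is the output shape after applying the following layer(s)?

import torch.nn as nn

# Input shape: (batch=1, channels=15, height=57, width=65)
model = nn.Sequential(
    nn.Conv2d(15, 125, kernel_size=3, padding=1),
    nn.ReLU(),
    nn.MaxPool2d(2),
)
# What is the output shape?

Input shape: (1, 15, 57, 65)
  -> after Conv2d: (1, 125, 57, 65)
  -> after ReLU: (1, 125, 57, 65)
Output shape: (1, 125, 28, 32)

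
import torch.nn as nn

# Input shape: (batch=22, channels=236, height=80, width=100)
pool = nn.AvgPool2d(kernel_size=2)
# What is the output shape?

Input shape: (22, 236, 80, 100)
Output shape: (22, 236, 40, 50)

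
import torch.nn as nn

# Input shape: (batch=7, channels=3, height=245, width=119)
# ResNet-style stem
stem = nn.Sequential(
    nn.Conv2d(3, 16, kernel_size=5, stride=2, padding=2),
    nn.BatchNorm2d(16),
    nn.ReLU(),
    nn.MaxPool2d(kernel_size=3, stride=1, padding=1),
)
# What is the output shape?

Input shape: (7, 3, 245, 119)
  -> after Conv2d 5x5 stride=2: (7, 16, 123, 60)
Output shape: (7, 16, 123, 60)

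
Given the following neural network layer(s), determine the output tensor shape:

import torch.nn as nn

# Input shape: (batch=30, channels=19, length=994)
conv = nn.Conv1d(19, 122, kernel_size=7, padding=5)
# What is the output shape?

Input shape: (30, 19, 994)
Output shape: (30, 122, 998)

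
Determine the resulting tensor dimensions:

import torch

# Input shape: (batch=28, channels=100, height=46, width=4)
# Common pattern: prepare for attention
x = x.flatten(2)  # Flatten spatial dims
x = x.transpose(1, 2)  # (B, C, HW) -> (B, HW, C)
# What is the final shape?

Input shape: (28, 100, 46, 4)
  -> after flatten(2): (28, 100, 184)
Output shape: (28, 184, 100)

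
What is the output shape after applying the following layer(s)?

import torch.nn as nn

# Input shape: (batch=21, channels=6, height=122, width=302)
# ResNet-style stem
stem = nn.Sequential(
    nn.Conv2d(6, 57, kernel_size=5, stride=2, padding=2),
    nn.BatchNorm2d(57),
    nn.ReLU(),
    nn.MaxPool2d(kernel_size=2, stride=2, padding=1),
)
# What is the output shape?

Input shape: (21, 6, 122, 302)
  -> after Conv2d 5x5 stride=2: (21, 57, 61, 151)
Output shape: (21, 57, 31, 76)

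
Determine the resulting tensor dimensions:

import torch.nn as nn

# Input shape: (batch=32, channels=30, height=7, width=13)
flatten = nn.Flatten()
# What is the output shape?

Input shape: (32, 30, 7, 13)
Output shape: (32, 2730)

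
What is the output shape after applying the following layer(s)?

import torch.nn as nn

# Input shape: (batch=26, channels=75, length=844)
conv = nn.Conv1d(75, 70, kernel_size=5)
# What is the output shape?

Input shape: (26, 75, 844)
Output shape: (26, 70, 840)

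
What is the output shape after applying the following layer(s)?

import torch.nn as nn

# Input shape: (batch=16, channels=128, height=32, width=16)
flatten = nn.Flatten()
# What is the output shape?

Input shape: (16, 128, 32, 16)
Output shape: (16, 65536)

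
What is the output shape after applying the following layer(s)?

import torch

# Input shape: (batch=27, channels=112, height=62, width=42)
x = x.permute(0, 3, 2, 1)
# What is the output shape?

Input shape: (27, 112, 62, 42)
Output shape: (27, 42, 62, 112)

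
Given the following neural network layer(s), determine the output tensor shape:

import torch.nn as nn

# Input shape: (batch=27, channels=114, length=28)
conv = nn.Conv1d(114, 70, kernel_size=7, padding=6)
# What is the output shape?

Input shape: (27, 114, 28)
Output shape: (27, 70, 34)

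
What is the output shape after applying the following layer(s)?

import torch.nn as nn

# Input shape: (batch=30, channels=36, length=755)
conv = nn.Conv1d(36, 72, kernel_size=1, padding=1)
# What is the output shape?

Input shape: (30, 36, 755)
Output shape: (30, 72, 757)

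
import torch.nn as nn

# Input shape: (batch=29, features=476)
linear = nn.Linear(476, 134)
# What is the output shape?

Input shape: (29, 476)
Output shape: (29, 134)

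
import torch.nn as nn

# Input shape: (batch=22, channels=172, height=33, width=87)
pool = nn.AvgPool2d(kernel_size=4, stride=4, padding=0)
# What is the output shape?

Input shape: (22, 172, 33, 87)
Output shape: (22, 172, 8, 21)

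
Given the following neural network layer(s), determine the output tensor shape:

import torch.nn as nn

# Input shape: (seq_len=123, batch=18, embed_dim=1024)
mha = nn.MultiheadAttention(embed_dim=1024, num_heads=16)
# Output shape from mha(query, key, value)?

Input shape: (123, 18, 1024)
Output shape: (123, 18, 1024)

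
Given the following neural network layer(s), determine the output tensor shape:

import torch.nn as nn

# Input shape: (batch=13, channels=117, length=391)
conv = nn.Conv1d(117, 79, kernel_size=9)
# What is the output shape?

Input shape: (13, 117, 391)
Output shape: (13, 79, 383)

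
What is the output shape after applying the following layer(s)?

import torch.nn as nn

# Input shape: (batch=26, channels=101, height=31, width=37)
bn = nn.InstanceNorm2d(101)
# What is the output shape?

Input shape: (26, 101, 31, 37)
Output shape: (26, 101, 31, 37)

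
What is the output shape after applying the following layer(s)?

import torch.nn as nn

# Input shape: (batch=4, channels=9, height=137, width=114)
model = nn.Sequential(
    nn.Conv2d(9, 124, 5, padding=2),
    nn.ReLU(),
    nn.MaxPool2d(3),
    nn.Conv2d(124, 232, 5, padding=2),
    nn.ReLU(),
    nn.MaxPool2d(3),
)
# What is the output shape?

Input shape: (4, 9, 137, 114)
  -> after first Conv2d: (4, 124, 137, 114)
  -> after first MaxPool2d: (4, 124, 45, 38)
  -> after second Conv2d: (4, 232, 45, 38)
Output shape: (4, 232, 15, 12)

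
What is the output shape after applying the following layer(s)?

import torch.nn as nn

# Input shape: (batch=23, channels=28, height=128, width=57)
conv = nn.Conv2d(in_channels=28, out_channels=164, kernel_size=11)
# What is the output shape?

Input shape: (23, 28, 128, 57)
Output shape: (23, 164, 118, 47)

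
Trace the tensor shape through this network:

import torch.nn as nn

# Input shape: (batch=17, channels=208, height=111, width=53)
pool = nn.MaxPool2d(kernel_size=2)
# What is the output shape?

Input shape: (17, 208, 111, 53)
Output shape: (17, 208, 55, 26)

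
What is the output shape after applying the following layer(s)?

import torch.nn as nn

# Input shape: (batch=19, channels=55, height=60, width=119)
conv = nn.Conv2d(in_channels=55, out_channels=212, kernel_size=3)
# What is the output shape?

Input shape: (19, 55, 60, 119)
Output shape: (19, 212, 58, 117)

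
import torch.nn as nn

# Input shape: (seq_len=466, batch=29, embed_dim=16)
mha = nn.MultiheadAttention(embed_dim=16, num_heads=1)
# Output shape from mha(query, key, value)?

Input shape: (466, 29, 16)
Output shape: (466, 29, 16)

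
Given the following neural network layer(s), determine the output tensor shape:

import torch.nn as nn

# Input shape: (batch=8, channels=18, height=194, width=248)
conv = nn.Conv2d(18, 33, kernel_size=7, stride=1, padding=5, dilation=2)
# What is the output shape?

Input shape: (8, 18, 194, 248)
Output shape: (8, 33, 192, 246)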